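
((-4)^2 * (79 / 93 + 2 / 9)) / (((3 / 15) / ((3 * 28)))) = 669760 / 93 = 7201.72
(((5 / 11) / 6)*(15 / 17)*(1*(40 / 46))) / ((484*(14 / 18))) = 1125 / 7285894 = 0.00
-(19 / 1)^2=-361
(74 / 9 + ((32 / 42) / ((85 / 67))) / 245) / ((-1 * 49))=-10790566 / 64286775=-0.17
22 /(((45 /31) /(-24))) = -5456 /15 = -363.73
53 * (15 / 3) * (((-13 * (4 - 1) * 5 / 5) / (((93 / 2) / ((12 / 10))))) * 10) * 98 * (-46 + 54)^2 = -518568960 / 31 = -16728030.97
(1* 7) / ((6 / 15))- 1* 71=-107 / 2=-53.50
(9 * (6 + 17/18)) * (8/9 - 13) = -13625/18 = -756.94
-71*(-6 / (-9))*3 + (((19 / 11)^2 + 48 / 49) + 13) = -741344 / 5929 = -125.04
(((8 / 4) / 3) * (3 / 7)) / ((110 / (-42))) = -6 / 55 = -0.11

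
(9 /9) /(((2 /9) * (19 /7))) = 63 /38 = 1.66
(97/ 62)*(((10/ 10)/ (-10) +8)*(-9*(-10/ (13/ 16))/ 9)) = 61304/ 403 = 152.12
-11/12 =-0.92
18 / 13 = 1.38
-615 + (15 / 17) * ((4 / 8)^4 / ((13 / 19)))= -614.92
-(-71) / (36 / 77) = 5467 / 36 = 151.86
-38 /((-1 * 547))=38 /547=0.07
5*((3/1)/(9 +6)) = 1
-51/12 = -17/4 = -4.25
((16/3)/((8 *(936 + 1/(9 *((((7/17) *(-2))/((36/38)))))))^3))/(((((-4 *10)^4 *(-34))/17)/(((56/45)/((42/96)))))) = -2352637/333233208116198380800000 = -0.00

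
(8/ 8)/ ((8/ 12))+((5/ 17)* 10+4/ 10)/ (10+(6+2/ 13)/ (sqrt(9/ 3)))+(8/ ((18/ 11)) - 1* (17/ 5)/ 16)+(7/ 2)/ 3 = 209449121/ 27111600 - 14768* sqrt(3)/ 188275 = 7.59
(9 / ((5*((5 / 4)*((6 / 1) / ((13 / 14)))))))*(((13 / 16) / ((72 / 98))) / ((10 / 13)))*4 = 15379 / 12000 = 1.28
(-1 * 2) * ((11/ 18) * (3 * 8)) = -88/ 3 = -29.33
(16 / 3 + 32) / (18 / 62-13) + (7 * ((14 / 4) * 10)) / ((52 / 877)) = 126894943 / 30732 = 4129.08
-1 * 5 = -5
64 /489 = 0.13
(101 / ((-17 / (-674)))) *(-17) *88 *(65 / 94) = -4142375.32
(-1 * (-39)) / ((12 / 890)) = 5785 / 2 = 2892.50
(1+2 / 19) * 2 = 2.21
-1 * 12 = -12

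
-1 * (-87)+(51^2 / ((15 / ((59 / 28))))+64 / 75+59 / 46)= 21953051 / 48300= 454.51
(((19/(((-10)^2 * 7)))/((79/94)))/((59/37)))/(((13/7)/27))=0.29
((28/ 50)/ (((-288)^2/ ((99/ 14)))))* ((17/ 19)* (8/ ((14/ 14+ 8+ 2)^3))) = 17/ 66211200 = 0.00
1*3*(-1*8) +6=-18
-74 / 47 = -1.57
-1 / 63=-0.02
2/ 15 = 0.13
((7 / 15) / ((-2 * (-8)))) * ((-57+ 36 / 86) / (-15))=0.11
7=7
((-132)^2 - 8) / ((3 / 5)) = 87080 / 3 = 29026.67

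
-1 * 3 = -3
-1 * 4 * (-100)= 400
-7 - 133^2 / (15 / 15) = -17696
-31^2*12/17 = -11532/17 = -678.35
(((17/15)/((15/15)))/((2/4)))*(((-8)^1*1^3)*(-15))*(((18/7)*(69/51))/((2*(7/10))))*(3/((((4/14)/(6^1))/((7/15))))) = 19872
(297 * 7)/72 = 231/8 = 28.88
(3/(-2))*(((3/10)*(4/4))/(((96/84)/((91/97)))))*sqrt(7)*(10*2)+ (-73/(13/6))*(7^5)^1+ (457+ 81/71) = -522241222/923 - 5733*sqrt(7)/776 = -565828.02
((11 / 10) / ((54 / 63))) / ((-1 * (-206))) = 77 / 12360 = 0.01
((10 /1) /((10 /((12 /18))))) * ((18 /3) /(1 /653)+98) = 8032 /3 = 2677.33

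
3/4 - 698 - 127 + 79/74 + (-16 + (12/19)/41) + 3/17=-1644391289/1959964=-838.99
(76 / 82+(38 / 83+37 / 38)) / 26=23459 / 258628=0.09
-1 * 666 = -666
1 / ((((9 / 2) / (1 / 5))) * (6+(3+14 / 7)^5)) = 2 / 140895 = 0.00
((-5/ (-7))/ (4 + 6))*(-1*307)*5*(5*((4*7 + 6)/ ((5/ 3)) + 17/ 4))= -756755/ 56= -13513.48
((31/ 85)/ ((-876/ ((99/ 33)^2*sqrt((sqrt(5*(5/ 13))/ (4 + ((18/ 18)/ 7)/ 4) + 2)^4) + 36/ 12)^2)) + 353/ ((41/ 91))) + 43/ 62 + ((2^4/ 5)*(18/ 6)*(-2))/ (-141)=32013422659370831496281/ 40855042272733411060 - 34634673864*sqrt(13)/ 302617344913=783.17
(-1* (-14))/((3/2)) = 28/3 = 9.33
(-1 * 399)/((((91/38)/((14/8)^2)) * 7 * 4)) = -7581/416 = -18.22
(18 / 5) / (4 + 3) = 18 / 35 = 0.51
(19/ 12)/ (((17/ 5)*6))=95/ 1224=0.08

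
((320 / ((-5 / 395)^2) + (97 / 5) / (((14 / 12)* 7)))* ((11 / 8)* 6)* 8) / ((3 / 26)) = 279876729704 / 245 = 1142353998.79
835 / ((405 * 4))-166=-53617 / 324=-165.48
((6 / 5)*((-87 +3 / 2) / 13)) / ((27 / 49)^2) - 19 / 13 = -48184 / 1755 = -27.46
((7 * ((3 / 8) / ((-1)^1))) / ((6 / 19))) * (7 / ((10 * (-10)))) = 931 / 1600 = 0.58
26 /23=1.13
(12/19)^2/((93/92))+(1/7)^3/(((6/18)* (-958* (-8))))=11608602405/29418363632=0.39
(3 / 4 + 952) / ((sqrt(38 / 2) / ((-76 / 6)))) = -3811 * sqrt(19) / 6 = -2768.63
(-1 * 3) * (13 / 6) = -13 / 2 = -6.50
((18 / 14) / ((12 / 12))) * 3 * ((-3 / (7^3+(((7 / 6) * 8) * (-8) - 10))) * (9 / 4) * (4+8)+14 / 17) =181413 / 92225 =1.97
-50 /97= -0.52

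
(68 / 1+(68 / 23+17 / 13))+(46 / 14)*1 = 158126 / 2093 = 75.55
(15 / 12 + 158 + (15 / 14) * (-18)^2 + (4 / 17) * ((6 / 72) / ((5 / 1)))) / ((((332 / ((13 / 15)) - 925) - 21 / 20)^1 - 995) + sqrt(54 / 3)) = -6265176707959 / 19027766720151 - 12220974740 * sqrt(2) / 19027766720151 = -0.33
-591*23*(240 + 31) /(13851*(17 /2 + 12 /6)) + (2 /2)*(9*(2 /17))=-40003408 /1648269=-24.27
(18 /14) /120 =3 /280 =0.01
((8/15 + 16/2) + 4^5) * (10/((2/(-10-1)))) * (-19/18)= 1618496/27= 59944.30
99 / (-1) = -99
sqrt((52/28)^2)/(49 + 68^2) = 13/32711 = 0.00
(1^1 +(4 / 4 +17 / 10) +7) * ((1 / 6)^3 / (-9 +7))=-107 / 4320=-0.02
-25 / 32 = -0.78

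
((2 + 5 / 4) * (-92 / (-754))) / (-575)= -1 / 1450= -0.00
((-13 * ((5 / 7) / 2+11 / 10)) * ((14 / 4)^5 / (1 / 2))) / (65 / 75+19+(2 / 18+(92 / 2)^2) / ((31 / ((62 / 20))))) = -14326767 / 166664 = -85.96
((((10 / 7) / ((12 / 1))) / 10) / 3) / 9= 1 / 2268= 0.00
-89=-89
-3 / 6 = -1 / 2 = -0.50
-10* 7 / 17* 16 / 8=-140 / 17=-8.24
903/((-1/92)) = -83076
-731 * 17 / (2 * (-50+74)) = -12427 / 48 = -258.90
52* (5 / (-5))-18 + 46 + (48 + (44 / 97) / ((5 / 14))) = 12256 / 485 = 25.27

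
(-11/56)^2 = 121/3136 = 0.04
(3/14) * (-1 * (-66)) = 99/7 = 14.14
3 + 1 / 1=4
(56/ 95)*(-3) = -1.77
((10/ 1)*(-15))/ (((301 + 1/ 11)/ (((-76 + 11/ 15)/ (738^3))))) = 62095/ 665624682432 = 0.00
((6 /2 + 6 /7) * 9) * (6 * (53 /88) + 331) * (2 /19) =1222.72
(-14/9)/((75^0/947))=-13258/9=-1473.11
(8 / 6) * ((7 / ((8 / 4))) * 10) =140 / 3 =46.67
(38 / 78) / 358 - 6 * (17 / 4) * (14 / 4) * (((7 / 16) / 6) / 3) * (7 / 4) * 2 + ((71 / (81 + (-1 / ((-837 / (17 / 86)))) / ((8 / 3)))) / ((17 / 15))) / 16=-3562987335106385 / 472372558165248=-7.54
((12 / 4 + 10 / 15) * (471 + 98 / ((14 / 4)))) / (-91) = -5489 / 273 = -20.11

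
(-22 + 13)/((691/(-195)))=2.54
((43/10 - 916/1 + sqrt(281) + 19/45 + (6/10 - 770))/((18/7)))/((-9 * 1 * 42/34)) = 2571437/43740 - 17 * sqrt(281)/486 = 58.20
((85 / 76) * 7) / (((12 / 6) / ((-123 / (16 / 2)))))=-73185 / 1216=-60.19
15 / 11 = 1.36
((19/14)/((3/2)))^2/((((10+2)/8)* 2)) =361/1323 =0.27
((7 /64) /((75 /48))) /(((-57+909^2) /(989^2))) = 978121 /11803200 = 0.08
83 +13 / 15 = 1258 / 15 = 83.87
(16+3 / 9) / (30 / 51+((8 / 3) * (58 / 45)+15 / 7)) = 262395 / 99091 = 2.65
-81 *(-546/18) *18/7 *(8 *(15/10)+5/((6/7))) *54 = 6084234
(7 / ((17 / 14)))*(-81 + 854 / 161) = -170618 / 391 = -436.36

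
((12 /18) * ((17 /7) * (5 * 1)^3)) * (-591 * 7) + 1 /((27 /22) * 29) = -655566728 /783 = -837249.97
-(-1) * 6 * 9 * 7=378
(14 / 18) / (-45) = -7 / 405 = -0.02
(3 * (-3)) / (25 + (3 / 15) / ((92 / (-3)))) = -4140 / 11497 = -0.36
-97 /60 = -1.62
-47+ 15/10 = -91/2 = -45.50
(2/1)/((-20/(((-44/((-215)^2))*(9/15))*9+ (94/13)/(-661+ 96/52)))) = 15952861/9902550625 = 0.00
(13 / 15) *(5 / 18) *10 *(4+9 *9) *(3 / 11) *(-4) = -22100 / 99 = -223.23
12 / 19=0.63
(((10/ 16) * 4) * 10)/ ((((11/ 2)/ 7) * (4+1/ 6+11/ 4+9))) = 4200/ 2101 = 2.00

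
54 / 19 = 2.84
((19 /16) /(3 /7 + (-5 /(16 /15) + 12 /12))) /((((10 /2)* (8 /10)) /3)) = -399 /1460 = -0.27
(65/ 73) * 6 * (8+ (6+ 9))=8970/ 73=122.88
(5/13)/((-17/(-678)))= 3390/221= 15.34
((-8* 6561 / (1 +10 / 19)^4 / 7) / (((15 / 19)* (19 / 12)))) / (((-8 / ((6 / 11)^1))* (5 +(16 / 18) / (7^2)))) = 1292814554472 / 86086706915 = 15.02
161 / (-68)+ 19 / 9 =-157 / 612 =-0.26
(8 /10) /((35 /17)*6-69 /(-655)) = 8908 /138723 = 0.06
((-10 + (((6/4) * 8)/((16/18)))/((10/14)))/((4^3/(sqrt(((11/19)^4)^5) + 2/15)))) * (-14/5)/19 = -7881693790116391/2795766213557256000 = -0.00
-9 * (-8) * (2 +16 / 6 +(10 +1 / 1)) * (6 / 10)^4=91368 / 625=146.19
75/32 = 2.34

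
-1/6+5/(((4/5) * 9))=19/36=0.53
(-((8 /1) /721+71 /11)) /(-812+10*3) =51279 /6202042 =0.01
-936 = -936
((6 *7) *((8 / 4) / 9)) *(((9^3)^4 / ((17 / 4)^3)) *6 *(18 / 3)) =6073364752487424 / 4913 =1236182526457.85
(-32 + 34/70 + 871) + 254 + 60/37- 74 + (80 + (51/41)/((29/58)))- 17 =57692769/53095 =1086.60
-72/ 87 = -24/ 29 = -0.83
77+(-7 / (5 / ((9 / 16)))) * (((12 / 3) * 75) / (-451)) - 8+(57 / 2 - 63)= 35.02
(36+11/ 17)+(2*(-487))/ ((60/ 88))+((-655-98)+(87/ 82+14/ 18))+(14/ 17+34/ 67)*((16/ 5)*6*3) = -8684819153/ 4202910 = -2066.38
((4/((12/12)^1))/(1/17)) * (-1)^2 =68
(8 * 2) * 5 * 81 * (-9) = -58320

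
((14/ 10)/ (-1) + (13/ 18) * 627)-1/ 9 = 451.32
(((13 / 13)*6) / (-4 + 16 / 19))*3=-57 / 10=-5.70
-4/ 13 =-0.31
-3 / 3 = -1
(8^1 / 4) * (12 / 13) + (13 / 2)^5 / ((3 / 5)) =19340.02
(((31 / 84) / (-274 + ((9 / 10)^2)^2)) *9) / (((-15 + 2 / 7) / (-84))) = -19530000 / 281544217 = -0.07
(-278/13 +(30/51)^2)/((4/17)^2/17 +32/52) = -671857/19756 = -34.01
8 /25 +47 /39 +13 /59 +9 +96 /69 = 16057859 /1323075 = 12.14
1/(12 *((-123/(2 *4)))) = -2/369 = -0.01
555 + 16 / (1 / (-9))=411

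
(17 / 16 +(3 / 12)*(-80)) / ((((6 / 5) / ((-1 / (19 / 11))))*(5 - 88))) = -5555 / 50464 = -0.11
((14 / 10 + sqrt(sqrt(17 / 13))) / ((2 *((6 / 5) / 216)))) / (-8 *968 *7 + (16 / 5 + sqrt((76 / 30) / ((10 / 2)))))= -0.00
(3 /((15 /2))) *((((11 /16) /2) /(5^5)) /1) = 11 /250000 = 0.00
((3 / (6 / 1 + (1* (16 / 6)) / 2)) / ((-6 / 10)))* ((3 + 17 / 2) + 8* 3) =-1065 / 44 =-24.20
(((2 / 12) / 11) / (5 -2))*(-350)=-175 / 99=-1.77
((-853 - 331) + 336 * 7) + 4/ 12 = 3505/ 3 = 1168.33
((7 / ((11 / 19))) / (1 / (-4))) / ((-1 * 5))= 532 / 55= 9.67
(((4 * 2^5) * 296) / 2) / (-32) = -592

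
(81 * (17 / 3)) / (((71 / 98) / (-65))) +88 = -2917582 / 71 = -41092.70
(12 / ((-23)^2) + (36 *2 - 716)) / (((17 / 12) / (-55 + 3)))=212574336 / 8993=23637.76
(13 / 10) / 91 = 1 / 70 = 0.01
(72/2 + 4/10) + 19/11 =38.13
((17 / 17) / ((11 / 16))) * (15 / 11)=240 / 121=1.98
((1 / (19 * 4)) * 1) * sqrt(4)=1 / 38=0.03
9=9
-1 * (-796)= 796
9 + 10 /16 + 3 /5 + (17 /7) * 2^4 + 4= 14863 /280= 53.08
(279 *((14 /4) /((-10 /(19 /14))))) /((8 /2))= -33.13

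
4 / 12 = 1 / 3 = 0.33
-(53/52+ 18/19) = -1943/988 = -1.97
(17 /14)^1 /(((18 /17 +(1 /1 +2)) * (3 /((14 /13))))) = 289 /2691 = 0.11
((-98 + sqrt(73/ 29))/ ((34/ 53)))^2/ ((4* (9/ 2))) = 260852167/ 201144 - 137641* sqrt(2117)/ 150858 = 1254.86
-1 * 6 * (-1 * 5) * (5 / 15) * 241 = 2410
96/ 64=3/ 2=1.50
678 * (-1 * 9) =-6102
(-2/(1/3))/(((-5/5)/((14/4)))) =21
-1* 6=-6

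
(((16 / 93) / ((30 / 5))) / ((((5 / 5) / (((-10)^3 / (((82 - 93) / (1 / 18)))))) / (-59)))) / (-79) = 236000 / 2182059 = 0.11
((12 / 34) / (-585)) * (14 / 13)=-28 / 43095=-0.00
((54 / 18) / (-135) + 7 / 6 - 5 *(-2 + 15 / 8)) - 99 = -35003 / 360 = -97.23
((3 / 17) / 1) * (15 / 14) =45 / 238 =0.19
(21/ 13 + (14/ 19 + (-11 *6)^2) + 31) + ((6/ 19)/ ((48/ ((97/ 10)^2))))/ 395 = 342597842317/ 78052000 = 4389.35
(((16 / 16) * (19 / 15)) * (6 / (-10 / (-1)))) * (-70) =-266 / 5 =-53.20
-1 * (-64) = 64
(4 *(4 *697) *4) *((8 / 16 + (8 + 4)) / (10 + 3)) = 557600 / 13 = 42892.31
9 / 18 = 1 / 2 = 0.50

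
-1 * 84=-84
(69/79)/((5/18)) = 1242/395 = 3.14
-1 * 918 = -918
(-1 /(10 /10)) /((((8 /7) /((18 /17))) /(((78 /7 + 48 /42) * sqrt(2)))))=-387 * sqrt(2) /34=-16.10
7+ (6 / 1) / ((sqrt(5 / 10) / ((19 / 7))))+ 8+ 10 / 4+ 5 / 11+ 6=114 * sqrt(2) / 7+ 527 / 22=46.99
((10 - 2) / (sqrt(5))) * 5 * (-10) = -80 * sqrt(5) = -178.89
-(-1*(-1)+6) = -7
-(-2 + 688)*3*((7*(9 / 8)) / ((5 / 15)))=-194481 / 4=-48620.25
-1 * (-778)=778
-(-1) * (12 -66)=-54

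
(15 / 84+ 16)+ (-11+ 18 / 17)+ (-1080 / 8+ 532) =191941 / 476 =403.24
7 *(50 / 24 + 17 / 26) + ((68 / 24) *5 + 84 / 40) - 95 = -15489 / 260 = -59.57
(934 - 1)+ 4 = 937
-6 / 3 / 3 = -0.67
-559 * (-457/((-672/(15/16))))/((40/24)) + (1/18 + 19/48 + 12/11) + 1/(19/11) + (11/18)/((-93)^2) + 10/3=-12150159903797/58307268096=-208.38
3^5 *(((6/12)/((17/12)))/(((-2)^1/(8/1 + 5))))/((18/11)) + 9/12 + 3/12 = -11549/34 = -339.68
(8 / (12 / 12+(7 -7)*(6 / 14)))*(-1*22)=-176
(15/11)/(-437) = -0.00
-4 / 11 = -0.36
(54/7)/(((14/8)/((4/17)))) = 1.04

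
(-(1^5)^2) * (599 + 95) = -694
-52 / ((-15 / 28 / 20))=5824 / 3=1941.33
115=115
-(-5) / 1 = 5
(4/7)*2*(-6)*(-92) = 4416/7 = 630.86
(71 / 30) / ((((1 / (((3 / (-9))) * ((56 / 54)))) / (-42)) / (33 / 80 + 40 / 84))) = 30.54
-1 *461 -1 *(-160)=-301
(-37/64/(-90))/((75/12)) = 37/36000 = 0.00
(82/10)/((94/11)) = 451/470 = 0.96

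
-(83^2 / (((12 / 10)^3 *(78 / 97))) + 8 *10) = -84876965 / 16848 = -5037.81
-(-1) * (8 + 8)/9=16/9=1.78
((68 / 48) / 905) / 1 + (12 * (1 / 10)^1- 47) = -497371 / 10860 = -45.80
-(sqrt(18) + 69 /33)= -3* sqrt(2) -23 /11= -6.33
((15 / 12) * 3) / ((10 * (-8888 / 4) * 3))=-1 / 17776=-0.00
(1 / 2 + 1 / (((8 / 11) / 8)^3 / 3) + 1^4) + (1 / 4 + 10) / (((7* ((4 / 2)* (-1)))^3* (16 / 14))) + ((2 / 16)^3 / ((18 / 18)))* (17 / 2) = 200428701 / 50176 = 3994.51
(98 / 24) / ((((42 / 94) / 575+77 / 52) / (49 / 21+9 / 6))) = 56563325 / 5353758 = 10.57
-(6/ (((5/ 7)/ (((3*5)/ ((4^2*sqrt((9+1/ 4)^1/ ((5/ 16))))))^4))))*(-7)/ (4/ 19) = 0.25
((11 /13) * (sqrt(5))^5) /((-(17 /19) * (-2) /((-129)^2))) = 439874.16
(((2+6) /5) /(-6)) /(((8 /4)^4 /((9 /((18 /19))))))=-0.16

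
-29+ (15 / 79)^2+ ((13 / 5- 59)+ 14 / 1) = -2226912 / 31205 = -71.36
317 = 317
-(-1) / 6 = 1 / 6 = 0.17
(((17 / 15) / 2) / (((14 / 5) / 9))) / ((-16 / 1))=-51 / 448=-0.11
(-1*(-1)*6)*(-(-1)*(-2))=-12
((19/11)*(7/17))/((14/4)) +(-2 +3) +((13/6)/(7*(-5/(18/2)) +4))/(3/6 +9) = 3.26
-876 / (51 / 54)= -15768 / 17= -927.53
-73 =-73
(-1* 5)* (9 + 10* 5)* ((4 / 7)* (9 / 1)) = -10620 / 7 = -1517.14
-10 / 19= -0.53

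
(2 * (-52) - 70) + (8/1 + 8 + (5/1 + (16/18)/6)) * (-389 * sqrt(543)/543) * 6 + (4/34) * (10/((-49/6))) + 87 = -444238 * sqrt(543)/4887 - 72591/833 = -2205.37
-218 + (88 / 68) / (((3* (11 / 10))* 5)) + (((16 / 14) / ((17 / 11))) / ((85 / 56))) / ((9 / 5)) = -566110 / 2601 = -217.65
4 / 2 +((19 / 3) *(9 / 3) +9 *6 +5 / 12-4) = 857 / 12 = 71.42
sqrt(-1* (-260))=2* sqrt(65)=16.12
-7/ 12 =-0.58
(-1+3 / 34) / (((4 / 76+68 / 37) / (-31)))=675583 / 45186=14.95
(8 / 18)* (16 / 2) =32 / 9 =3.56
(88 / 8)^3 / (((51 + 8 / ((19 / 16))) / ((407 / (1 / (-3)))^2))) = 37701878049 / 1097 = 34368165.95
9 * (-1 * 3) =-27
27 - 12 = 15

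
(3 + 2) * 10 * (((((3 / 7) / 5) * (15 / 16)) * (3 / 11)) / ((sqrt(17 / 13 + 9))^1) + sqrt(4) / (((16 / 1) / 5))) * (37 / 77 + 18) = 960525 * sqrt(1742) / 6355888 + 177875 / 308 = 583.82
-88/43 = -2.05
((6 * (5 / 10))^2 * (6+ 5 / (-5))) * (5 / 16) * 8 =225 / 2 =112.50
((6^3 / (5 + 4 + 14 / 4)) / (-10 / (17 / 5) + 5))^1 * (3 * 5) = 22032 / 175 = 125.90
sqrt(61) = 7.81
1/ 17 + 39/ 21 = 228/ 119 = 1.92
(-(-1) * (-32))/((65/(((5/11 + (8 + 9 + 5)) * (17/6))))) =-31.32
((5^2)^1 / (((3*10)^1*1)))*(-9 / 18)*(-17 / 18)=85 / 216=0.39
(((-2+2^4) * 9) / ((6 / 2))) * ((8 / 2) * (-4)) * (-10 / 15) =448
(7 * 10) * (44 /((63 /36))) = 1760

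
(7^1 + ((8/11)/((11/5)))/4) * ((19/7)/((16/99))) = 146547/1232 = 118.95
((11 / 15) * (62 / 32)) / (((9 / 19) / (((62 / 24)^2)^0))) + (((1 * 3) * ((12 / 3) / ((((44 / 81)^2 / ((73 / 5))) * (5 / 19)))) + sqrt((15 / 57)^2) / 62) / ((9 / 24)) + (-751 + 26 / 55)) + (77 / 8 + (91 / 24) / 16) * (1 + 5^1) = 16404742713793 / 3078820800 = 5328.26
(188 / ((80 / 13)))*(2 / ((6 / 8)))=1222 / 15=81.47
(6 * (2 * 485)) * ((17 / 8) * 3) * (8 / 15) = 19788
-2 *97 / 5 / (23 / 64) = -12416 / 115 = -107.97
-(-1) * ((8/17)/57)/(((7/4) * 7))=32/47481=0.00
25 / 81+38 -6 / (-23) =71855 / 1863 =38.57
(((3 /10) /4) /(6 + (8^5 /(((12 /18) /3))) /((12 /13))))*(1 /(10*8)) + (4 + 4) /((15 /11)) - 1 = 276426667 /56800000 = 4.87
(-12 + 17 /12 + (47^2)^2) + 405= 58560905 /12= 4880075.42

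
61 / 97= 0.63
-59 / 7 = -8.43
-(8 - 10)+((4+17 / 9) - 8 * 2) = -73 / 9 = -8.11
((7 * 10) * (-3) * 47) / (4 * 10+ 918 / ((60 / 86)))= -7.28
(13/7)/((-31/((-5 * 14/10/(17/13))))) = 169/527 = 0.32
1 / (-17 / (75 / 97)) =-75 / 1649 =-0.05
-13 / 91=-0.14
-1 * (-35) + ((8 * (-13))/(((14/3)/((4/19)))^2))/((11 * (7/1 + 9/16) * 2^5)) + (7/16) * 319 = 65758526835/376704944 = 174.56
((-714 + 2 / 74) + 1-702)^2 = 2740941316 / 1369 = 2002148.51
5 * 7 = 35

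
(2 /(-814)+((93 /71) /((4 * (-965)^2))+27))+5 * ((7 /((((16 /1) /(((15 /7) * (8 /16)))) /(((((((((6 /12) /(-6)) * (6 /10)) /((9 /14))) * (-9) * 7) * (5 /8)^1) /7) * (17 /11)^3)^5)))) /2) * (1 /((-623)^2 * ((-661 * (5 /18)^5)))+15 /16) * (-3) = -9.20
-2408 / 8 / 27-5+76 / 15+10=-1.08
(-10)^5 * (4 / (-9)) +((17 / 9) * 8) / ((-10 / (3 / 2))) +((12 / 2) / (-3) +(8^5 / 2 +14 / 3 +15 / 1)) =2737973 / 45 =60843.84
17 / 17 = 1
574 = 574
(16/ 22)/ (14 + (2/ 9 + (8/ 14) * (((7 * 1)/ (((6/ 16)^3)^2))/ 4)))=729/ 374704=0.00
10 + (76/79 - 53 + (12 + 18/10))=-11154/395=-28.24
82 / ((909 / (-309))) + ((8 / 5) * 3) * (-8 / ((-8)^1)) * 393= 2815666 / 1515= 1858.53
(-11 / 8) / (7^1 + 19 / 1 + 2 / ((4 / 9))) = -11 / 244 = -0.05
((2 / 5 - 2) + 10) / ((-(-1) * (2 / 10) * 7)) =6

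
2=2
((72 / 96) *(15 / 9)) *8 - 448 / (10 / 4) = -846 / 5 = -169.20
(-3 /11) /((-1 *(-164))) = -3 /1804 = -0.00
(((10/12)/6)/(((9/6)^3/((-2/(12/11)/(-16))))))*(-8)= -55/1458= -0.04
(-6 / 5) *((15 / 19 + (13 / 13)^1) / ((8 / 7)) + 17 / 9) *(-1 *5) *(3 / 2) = 2363 / 76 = 31.09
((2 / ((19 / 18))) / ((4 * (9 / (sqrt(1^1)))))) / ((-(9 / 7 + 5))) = -7 / 836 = -0.01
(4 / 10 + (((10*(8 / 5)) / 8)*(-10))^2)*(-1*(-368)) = 736736 / 5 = 147347.20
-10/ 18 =-5/ 9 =-0.56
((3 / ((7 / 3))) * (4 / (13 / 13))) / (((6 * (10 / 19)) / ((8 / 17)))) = 456 / 595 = 0.77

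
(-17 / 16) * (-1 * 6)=51 / 8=6.38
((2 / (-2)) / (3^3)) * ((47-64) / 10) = 17 / 270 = 0.06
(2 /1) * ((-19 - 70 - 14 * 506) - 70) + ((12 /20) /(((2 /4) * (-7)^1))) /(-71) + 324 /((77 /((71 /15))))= -395430316 /27335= -14466.08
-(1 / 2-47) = 93 / 2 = 46.50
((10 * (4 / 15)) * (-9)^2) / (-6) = -36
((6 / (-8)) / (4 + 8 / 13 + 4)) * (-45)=1755 / 448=3.92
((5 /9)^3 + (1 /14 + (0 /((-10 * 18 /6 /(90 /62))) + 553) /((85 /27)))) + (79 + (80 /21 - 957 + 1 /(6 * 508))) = -698.29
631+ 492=1123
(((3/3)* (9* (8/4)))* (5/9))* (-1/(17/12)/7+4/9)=3680/1071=3.44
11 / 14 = 0.79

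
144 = 144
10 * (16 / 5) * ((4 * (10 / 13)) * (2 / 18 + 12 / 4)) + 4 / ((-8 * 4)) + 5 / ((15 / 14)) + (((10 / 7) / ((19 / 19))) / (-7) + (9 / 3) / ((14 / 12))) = 14366155 / 45864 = 313.23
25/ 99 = 0.25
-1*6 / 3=-2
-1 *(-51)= 51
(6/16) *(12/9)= 1/2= 0.50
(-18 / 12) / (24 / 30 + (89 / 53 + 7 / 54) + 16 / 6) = -21465 / 75493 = -0.28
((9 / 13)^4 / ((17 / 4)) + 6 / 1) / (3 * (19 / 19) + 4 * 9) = 979822 / 6311981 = 0.16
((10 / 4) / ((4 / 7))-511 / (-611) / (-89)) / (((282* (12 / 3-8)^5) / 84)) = -13294239 / 10468610048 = -0.00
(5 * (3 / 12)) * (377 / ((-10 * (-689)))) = 29 / 424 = 0.07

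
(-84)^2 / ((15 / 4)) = 9408 / 5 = 1881.60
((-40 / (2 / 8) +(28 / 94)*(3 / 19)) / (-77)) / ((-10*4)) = -71419 / 1375220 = -0.05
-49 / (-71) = 49 / 71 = 0.69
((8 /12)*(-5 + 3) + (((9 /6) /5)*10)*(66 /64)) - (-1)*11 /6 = 115 /32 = 3.59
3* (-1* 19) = -57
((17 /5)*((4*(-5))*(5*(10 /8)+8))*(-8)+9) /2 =7761 /2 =3880.50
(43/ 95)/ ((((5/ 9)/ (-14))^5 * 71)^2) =43368450612139014663168/ 4676708984375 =9273284003.14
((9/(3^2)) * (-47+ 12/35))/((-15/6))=3266/175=18.66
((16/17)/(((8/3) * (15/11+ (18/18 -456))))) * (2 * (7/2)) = -231/42415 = -0.01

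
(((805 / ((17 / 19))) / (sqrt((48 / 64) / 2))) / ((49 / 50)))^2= 95484500000 / 42483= 2247593.15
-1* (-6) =6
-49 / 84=-7 / 12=-0.58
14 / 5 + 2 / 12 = 89 / 30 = 2.97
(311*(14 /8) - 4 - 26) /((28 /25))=51425 /112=459.15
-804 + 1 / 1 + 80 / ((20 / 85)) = -463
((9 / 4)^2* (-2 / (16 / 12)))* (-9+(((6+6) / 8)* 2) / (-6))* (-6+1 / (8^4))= -113462775 / 262144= -432.83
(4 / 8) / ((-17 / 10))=-5 / 17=-0.29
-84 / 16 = -21 / 4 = -5.25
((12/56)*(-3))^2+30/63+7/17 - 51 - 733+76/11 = -85302731/109956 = -775.79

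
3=3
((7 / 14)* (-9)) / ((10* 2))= -9 / 40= -0.22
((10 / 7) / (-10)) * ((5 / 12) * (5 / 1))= -25 / 84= -0.30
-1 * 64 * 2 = -128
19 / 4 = 4.75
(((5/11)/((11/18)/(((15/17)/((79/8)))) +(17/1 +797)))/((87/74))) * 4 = 1065600/565591147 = 0.00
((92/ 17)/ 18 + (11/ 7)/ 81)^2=9517225/ 92910321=0.10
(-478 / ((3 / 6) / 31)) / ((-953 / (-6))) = -177816 / 953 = -186.59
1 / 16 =0.06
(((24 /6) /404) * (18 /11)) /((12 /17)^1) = 0.02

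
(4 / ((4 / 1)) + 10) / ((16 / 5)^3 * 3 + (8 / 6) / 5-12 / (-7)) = 28875 / 263248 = 0.11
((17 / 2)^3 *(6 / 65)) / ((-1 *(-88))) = 14739 / 22880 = 0.64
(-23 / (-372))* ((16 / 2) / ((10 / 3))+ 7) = 1081 / 1860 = 0.58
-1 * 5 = -5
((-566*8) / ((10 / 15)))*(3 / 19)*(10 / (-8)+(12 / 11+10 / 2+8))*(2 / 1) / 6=-959370 / 209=-4590.29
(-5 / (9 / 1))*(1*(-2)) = 10 / 9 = 1.11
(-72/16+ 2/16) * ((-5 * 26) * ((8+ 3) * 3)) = 75075/4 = 18768.75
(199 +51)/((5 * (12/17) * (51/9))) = 25/2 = 12.50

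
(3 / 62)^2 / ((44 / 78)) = 0.00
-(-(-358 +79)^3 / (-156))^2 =-52406204859369 / 2704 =-19380992921.36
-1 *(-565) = 565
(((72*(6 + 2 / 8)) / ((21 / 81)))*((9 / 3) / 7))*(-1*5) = -182250 / 49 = -3719.39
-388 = -388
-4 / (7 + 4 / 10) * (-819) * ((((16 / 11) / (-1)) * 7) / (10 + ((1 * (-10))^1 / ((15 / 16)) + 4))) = -550368 / 407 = -1352.26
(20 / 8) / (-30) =-1 / 12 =-0.08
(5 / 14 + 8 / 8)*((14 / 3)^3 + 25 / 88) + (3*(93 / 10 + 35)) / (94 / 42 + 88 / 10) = 150.35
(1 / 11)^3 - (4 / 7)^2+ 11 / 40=-132471 / 2608760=-0.05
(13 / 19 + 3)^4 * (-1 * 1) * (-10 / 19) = 240100000 / 2476099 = 96.97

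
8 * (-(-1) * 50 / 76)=100 / 19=5.26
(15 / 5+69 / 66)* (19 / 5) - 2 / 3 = 4853 / 330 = 14.71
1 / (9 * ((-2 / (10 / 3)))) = -5 / 27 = -0.19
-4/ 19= -0.21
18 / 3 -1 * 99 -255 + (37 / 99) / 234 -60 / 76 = -153520379 / 440154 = -348.79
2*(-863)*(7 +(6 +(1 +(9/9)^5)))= -25890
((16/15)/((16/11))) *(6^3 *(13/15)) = 137.28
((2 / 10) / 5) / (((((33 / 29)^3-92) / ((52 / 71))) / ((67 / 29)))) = -43732 / 58491575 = -0.00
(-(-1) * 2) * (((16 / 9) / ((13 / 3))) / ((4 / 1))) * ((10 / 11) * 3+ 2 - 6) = -0.26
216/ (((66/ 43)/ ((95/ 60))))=2451/ 11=222.82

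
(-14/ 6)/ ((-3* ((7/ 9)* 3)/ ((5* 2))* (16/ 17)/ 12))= 85/ 2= 42.50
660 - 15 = 645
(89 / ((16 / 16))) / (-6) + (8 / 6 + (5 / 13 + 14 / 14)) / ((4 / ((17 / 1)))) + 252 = 9700 / 39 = 248.72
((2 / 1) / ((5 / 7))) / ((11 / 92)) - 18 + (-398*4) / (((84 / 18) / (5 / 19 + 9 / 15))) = -2114342 / 7315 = -289.04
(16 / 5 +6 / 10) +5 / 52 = 1013 / 260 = 3.90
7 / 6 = 1.17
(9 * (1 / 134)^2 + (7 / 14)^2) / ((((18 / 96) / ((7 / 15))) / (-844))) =-106296736 / 202005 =-526.21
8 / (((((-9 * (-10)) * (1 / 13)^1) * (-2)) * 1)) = -26 / 45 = -0.58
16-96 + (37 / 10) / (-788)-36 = -116.00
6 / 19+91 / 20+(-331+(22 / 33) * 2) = -370273 / 1140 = -324.80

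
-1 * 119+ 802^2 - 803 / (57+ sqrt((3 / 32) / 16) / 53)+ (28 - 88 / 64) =680944 * sqrt(6) / 4672737789+ 8013403105238211 / 12460634104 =643097.54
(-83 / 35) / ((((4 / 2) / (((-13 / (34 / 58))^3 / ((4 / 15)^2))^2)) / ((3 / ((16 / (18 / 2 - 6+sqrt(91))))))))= -7238398355095090555125*sqrt(91) / 1384144756736 - 21715195065285271665375 / 1384144756736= -65574871477.53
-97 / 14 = -6.93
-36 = -36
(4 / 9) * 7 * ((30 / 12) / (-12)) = -35 / 54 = -0.65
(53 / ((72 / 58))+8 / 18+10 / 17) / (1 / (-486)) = -722547 / 34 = -21251.38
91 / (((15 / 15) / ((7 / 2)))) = 637 / 2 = 318.50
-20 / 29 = -0.69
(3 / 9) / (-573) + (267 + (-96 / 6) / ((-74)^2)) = 267.00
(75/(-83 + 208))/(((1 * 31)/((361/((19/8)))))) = 456/155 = 2.94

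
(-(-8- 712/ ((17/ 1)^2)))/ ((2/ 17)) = 1512/ 17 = 88.94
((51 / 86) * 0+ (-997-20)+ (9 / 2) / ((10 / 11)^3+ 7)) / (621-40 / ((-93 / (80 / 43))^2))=-111799007526933 / 68303881599238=-1.64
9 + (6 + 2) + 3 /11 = 190 /11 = 17.27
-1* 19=-19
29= 29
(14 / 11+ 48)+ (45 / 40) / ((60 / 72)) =11137 / 220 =50.62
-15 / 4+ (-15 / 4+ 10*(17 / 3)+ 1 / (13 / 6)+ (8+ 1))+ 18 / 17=79145 / 1326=59.69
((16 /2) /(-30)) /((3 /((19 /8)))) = -0.21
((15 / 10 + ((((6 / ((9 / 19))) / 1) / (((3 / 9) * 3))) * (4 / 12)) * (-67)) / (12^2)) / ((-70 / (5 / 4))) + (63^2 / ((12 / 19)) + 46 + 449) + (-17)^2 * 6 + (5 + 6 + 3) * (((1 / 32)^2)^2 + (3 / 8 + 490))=4571597002625 / 297271296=15378.53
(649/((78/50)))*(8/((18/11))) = 713900/351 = 2033.90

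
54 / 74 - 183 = -6744 / 37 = -182.27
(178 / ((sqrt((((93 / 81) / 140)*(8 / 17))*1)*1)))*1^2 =267*sqrt(110670) / 31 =2865.26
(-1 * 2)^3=-8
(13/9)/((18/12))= 26/27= 0.96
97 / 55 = 1.76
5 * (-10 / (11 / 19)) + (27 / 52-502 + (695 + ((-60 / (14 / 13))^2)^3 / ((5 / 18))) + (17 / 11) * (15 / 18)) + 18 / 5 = 108686957402867866117 / 1009428420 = 107671782614.23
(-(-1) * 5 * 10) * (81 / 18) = 225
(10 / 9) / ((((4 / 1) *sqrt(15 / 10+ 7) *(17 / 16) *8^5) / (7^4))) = 12005 *sqrt(34) / 10653696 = 0.01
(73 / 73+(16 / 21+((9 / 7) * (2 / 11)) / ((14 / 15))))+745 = 1207919 / 1617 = 747.01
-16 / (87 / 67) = -12.32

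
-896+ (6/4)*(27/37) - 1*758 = -122315/74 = -1652.91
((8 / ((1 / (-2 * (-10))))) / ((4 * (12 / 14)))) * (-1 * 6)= -280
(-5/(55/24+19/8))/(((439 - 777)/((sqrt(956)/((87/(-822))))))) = -2055*sqrt(239)/34307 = -0.93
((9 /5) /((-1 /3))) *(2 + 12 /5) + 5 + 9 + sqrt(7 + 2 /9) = -244 /25 + sqrt(65) /3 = -7.07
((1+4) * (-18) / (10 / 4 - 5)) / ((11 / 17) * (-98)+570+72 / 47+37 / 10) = 287640 / 4089443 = 0.07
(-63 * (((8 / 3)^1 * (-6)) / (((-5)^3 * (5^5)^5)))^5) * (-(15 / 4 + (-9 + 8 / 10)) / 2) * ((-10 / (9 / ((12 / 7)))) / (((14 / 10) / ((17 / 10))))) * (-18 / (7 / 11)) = -471189159936 / 3515577587298101067533452778557741590155921159779802768184132910622707868242287077009677886962890625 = -0.00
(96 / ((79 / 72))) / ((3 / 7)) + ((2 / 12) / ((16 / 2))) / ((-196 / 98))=1548209 / 7584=204.14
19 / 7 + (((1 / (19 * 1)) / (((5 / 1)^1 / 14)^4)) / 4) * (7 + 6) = 1099589 / 83125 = 13.23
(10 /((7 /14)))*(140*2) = 5600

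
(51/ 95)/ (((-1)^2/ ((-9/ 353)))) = -459/ 33535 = -0.01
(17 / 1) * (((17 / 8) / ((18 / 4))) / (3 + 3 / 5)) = 1445 / 648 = 2.23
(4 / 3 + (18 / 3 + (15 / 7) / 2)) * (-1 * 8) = -1412 / 21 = -67.24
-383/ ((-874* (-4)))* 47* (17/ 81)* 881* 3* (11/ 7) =-2965610747/ 660744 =-4488.29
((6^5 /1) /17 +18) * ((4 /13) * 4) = 129312 /221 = 585.12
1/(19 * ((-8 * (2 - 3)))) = 0.01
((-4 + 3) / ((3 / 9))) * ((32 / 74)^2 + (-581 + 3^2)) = 1715.44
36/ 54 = 2/ 3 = 0.67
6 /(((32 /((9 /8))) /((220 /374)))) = 0.12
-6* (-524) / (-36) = -262 / 3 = -87.33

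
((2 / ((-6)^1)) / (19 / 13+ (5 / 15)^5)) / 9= -117 / 4630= -0.03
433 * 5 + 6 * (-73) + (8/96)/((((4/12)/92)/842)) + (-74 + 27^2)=21748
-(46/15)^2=-2116/225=-9.40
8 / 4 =2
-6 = -6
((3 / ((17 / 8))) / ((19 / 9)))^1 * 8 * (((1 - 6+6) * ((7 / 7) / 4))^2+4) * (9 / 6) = 10530 / 323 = 32.60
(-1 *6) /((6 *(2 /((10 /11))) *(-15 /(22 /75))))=2 /225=0.01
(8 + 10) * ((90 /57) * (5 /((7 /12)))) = 32400 /133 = 243.61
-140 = -140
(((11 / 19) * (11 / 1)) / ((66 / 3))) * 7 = 77 / 38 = 2.03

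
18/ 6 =3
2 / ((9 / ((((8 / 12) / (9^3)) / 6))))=2 / 59049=0.00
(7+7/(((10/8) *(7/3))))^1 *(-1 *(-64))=3008/5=601.60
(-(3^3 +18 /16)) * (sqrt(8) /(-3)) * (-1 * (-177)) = 13275 * sqrt(2) /4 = 4693.42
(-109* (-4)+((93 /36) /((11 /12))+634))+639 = 18830 /11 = 1711.82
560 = 560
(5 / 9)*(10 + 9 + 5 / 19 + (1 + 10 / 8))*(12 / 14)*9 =92.20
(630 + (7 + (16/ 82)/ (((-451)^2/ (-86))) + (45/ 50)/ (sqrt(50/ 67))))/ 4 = 9*sqrt(134)/ 400 + 5312223229/ 33357764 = 159.51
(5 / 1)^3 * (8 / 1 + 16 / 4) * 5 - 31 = 7469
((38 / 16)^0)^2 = 1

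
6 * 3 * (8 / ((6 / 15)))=360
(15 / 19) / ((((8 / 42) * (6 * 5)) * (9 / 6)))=7 / 76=0.09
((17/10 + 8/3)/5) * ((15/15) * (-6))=-131/25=-5.24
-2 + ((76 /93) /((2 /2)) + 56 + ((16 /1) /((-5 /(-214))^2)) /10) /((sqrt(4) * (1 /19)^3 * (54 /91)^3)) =49036511.97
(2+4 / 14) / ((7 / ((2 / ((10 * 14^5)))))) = 1 / 8235430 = 0.00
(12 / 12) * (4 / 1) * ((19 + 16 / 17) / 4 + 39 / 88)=8121 / 374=21.71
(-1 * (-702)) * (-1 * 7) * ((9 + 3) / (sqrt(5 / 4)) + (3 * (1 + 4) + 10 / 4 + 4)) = -158393.58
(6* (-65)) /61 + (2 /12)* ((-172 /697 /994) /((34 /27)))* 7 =-656221227 /102636038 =-6.39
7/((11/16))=112/11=10.18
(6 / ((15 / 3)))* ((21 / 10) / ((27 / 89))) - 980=-72877 / 75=-971.69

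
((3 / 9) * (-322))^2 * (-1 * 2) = -23040.89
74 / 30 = 37 / 15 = 2.47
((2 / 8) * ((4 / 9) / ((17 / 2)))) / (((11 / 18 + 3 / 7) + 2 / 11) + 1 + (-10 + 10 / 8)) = -616 / 307649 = -0.00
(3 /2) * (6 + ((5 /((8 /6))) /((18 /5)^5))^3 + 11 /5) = 12.30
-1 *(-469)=469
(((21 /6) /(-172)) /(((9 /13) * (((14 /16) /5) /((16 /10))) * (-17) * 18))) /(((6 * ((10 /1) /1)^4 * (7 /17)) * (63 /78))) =169 /3840007500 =0.00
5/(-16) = -5/16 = -0.31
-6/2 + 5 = 2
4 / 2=2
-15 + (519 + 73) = 577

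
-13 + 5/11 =-138/11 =-12.55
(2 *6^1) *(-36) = -432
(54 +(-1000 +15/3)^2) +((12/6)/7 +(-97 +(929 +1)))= 6936386/7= 990912.29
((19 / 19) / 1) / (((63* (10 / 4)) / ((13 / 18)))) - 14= -39677 / 2835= -14.00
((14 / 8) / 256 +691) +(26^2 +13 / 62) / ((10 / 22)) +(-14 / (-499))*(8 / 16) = 34510883067 / 15840256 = 2178.68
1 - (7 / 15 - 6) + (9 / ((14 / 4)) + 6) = 1586 / 105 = 15.10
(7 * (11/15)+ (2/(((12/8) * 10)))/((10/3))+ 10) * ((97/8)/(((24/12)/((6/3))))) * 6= 55193/50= 1103.86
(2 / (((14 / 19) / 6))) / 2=57 / 7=8.14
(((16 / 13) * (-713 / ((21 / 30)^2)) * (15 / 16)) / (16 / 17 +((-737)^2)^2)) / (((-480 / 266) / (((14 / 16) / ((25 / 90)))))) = 3454485 / 347745047073008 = 0.00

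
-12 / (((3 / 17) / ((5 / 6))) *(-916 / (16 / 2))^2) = -680 / 157323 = -0.00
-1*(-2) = 2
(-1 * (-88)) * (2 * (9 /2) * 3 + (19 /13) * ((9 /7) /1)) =2541.36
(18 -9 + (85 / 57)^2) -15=-12269 / 3249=-3.78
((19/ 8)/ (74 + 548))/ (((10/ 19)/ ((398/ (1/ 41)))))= 2945399/ 24880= 118.38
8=8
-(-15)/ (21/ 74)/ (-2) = -185/ 7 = -26.43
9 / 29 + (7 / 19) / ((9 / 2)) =1945 / 4959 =0.39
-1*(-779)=779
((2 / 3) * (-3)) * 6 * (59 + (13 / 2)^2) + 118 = -1097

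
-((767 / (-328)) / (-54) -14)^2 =-194.79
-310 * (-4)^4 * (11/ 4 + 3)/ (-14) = 228160/ 7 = 32594.29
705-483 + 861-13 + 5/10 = 2141/2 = 1070.50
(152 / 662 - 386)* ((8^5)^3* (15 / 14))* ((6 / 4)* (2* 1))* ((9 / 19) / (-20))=45488511279232450560 / 44023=1033289673107976.52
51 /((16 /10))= 255 /8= 31.88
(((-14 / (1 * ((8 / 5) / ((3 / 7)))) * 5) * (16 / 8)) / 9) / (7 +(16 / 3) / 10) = -125 / 226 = -0.55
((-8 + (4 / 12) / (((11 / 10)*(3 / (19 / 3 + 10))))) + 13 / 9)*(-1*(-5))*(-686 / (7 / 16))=11422880 / 297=38460.88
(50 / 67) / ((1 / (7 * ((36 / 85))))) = 2520 / 1139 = 2.21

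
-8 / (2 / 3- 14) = 3 / 5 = 0.60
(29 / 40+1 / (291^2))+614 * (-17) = -35353555331 / 3387240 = -10437.27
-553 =-553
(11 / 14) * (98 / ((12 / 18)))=231 / 2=115.50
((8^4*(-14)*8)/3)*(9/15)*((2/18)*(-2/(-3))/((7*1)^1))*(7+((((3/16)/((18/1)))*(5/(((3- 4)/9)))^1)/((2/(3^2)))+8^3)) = -22583296/45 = -501851.02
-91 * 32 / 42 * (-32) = 6656 / 3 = 2218.67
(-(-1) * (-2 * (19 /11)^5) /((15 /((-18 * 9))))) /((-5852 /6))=-21112002 /62004635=-0.34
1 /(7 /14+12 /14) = 14 /19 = 0.74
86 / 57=1.51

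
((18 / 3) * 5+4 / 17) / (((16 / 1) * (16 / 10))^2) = 6425 / 139264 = 0.05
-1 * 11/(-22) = 1/2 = 0.50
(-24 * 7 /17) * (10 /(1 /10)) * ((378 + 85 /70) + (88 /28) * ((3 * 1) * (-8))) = -5103600 /17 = -300211.76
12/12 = 1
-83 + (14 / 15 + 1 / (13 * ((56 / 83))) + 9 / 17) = -15115411 / 185640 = -81.42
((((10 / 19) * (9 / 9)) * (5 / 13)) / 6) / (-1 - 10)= -25 / 8151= -0.00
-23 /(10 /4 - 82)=46 /159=0.29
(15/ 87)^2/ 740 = 5/ 124468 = 0.00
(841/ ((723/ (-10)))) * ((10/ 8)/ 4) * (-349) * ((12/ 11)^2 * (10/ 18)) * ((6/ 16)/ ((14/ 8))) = 36688625/ 204127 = 179.73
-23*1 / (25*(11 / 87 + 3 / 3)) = -0.82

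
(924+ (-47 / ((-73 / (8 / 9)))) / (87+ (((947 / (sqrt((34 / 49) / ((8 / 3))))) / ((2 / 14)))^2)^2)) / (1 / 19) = 95072004586827270608996020 / 5415356834519666815159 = 17556.00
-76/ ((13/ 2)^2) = -304/ 169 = -1.80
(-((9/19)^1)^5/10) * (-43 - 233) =8148762/12380495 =0.66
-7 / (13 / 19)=-133 / 13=-10.23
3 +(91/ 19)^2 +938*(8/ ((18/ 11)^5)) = 28373253431/ 42633378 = 665.52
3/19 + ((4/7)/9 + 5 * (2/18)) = 310/399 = 0.78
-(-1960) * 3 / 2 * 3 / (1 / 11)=97020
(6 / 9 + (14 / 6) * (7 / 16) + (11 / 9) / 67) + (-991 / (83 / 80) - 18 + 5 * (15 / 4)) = -762926921 / 800784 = -952.72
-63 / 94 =-0.67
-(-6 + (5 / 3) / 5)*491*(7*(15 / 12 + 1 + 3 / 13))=2512447 / 52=48316.29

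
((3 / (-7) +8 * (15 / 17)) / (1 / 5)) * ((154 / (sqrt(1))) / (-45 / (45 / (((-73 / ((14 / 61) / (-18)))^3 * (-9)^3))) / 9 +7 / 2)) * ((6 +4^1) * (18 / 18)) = 595379400 / 177275839073252699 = 0.00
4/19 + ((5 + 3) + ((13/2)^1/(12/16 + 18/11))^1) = 21814/1995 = 10.93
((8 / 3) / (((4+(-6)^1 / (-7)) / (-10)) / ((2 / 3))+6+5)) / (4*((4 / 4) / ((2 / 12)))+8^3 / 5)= 350 / 170403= 0.00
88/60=22/15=1.47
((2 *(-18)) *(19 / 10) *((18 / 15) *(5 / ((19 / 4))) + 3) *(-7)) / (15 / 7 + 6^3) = 23814 / 2545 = 9.36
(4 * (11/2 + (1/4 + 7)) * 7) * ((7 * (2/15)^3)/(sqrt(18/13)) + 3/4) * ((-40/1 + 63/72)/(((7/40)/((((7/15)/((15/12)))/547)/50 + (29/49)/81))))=-52852944937/120613500 - 211411779748 * sqrt(26)/130844109375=-446.44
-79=-79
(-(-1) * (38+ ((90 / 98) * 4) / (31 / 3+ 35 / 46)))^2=8268856815844 / 5627850361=1469.27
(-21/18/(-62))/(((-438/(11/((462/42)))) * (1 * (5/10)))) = -7/81468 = -0.00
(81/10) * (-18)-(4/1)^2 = -809/5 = -161.80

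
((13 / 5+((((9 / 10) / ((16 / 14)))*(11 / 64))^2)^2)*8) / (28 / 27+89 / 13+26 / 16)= 627214899017538351 / 286678329589760000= 2.19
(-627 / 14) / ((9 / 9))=-627 / 14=-44.79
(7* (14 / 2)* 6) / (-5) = -294 / 5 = -58.80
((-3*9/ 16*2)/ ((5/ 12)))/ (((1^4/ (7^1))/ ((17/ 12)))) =-3213/ 40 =-80.32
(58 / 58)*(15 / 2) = 15 / 2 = 7.50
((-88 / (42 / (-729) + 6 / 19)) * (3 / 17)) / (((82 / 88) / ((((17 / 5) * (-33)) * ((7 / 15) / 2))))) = 258099534 / 152725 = 1689.96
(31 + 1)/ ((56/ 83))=332/ 7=47.43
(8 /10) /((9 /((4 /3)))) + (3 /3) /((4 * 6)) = 173 /1080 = 0.16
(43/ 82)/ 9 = 0.06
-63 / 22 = -2.86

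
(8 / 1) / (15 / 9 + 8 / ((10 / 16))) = 120 / 217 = 0.55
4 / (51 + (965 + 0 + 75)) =0.00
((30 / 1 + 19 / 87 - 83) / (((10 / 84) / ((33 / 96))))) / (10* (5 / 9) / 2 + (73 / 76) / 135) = -45347148 / 828617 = -54.73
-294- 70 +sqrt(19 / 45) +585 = sqrt(95) / 15 +221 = 221.65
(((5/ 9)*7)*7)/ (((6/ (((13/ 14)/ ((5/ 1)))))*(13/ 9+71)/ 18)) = 273/ 1304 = 0.21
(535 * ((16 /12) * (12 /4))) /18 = 1070 /9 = 118.89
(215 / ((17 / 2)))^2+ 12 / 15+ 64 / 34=928376 / 1445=642.47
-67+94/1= 27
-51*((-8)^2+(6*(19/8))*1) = -15963/4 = -3990.75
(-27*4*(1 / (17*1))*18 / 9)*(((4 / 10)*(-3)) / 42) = 216 / 595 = 0.36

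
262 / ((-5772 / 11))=-1441 / 2886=-0.50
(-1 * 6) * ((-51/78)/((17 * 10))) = 3/130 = 0.02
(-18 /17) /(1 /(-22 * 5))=1980 /17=116.47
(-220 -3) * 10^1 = -2230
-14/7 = -2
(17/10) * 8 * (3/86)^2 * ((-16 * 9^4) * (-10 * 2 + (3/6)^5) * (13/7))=8338840731/129430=64427.42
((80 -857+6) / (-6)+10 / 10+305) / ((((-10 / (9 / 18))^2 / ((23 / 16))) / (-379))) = -591.80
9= 9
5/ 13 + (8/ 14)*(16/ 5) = 1007/ 455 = 2.21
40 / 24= 5 / 3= 1.67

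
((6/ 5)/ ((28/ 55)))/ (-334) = -33/ 4676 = -0.01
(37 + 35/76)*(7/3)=6643/76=87.41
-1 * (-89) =89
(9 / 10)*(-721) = -6489 / 10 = -648.90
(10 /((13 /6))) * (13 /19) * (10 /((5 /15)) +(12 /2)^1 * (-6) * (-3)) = 8280 /19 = 435.79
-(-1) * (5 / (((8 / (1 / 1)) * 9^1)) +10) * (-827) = -599575 / 72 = -8327.43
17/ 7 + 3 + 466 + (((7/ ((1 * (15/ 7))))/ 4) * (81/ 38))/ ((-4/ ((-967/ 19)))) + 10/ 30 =493.91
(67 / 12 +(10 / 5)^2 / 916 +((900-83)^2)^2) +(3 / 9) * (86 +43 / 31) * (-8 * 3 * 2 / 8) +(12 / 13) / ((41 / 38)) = 20229905647155188165 / 45405204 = 445541564952.67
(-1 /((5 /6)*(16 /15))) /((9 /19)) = -19 /8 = -2.38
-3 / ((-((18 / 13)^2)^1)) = 169 / 108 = 1.56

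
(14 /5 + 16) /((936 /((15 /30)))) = 47 /4680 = 0.01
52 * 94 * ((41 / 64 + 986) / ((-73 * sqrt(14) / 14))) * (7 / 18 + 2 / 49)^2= -75916423115 * sqrt(14) / 6223392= -45642.83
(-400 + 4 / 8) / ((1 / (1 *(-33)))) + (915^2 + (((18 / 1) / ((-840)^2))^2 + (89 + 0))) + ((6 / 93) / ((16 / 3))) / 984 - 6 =1661068957653771271 / 1953069440000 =850491.50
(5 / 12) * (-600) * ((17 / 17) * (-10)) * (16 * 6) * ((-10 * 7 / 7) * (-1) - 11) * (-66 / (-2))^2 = -261360000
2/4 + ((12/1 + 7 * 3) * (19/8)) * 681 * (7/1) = 2988913/8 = 373614.12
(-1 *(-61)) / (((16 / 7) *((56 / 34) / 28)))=7259 / 16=453.69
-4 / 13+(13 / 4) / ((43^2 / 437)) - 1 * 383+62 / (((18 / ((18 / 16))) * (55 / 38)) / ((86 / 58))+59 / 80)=-2994519347145 / 7906346188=-378.75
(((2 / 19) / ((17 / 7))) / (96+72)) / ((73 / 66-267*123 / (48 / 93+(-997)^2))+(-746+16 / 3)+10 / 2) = -17839855 / 50795150971754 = -0.00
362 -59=303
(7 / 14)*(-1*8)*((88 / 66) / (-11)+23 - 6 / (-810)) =-135944 / 1485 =-91.54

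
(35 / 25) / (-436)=-7 / 2180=-0.00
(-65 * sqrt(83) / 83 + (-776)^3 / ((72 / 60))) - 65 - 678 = -389407896.80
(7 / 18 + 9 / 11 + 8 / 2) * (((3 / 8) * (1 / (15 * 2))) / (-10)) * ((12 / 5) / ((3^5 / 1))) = -0.00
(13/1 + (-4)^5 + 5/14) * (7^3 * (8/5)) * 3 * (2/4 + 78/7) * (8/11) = -774912432/55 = -14089316.95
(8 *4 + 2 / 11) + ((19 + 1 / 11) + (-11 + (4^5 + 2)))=11729 / 11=1066.27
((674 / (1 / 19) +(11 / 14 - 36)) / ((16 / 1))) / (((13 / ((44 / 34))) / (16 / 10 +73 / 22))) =96725931 / 247520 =390.78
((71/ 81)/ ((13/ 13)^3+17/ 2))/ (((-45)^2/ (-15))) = -142/ 207765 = -0.00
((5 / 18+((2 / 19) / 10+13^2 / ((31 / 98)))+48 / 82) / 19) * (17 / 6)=19772031271 / 247768740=79.80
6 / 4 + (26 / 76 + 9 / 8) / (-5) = 917 / 760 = 1.21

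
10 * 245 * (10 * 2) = 49000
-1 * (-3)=3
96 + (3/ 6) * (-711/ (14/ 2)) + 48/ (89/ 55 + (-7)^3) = 1481031/ 32858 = 45.07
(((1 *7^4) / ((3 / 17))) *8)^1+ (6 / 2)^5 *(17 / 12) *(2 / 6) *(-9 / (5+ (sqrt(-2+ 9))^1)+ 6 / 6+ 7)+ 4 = 459 *sqrt(7) / 8+ 2627531 / 24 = 109632.26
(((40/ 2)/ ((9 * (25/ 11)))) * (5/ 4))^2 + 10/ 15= 175/ 81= 2.16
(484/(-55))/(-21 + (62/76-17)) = 1672/7065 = 0.24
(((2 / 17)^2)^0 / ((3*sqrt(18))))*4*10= 20*sqrt(2) / 9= 3.14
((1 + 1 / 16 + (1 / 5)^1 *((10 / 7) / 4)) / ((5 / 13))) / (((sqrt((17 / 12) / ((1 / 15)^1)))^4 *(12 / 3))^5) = 105664 / 689060415192529296875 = 0.00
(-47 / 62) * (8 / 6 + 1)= -329 / 186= -1.77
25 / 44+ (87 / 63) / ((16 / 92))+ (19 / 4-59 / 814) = 450809 / 34188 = 13.19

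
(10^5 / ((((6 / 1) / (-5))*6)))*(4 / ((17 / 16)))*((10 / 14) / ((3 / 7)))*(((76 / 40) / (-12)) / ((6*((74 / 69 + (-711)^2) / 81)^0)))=9500000 / 4131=2299.69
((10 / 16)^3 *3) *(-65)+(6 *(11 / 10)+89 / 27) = -37.71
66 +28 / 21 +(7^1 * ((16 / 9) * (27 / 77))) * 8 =3374 / 33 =102.24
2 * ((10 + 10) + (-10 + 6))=32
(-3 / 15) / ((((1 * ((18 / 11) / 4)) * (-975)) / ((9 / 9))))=0.00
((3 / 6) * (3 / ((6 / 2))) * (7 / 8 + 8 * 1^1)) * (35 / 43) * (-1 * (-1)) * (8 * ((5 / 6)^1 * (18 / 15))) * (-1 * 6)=-7455 / 43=-173.37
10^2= 100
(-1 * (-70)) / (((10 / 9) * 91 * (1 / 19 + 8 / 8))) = 171 / 260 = 0.66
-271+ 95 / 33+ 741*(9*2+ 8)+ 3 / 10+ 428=6410639 / 330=19426.18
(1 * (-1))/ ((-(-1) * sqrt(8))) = -0.35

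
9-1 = 8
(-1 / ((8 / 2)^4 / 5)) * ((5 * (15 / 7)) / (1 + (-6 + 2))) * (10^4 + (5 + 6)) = 1251375 / 1792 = 698.31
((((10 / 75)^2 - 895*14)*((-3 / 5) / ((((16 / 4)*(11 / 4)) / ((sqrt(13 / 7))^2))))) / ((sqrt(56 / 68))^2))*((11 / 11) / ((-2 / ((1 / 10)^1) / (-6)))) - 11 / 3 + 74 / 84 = 154824904 / 336875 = 459.59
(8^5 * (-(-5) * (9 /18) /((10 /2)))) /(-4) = -4096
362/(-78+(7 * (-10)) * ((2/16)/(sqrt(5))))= -451776/97099+10136 * sqrt(5)/97099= -4.42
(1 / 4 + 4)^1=17 / 4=4.25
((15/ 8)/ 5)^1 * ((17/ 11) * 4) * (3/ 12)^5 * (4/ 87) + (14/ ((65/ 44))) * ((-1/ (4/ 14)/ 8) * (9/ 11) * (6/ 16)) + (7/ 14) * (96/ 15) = 4093629/ 2123264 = 1.93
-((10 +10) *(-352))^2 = -49561600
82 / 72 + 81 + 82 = 5909 / 36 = 164.14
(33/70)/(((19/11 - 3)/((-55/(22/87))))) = 31581/392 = 80.56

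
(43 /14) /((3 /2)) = 43 /21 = 2.05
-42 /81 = -14 /27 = -0.52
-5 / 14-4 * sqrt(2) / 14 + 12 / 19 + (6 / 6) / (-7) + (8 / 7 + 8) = 2467 / 266-2 * sqrt(2) / 7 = 8.87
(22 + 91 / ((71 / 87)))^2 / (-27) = -89851441 / 136107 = -660.15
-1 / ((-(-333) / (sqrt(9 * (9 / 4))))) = -1 / 74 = -0.01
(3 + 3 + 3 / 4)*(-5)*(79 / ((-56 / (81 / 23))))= 863865 / 5152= 167.68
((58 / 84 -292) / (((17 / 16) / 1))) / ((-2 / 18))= 293640 / 119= 2467.56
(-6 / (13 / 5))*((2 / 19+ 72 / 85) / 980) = -2307 / 1028755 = -0.00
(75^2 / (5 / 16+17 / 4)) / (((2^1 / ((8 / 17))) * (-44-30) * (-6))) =30000 / 45917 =0.65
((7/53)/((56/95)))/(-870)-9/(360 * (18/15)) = -389/18444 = -0.02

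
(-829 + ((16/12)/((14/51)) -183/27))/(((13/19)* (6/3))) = -497306/819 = -607.21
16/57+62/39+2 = 956/247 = 3.87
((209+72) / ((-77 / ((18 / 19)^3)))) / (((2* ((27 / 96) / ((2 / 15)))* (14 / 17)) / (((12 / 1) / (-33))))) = 0.32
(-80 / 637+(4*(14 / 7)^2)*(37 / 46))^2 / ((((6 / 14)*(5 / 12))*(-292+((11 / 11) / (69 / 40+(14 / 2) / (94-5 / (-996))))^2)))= -1583330552127069823301184 / 507804948163962755519395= -3.12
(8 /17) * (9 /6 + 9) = 84 /17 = 4.94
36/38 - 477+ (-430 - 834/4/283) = -9751613/10754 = -906.79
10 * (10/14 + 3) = 260/7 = 37.14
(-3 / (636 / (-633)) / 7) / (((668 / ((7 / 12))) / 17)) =3587 / 566464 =0.01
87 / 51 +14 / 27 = 1021 / 459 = 2.22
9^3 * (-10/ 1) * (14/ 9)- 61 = -11401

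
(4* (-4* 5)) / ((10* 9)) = -8 / 9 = -0.89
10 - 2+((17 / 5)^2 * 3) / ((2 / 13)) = 11671 / 50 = 233.42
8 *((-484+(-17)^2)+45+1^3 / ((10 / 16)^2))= -1179.52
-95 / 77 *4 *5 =-24.68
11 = 11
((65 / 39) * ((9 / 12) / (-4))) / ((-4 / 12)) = 15 / 16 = 0.94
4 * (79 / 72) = 4.39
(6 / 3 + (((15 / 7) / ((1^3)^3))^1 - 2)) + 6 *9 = 393 / 7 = 56.14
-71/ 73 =-0.97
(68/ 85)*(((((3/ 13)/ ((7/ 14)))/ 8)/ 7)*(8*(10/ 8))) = 6/ 91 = 0.07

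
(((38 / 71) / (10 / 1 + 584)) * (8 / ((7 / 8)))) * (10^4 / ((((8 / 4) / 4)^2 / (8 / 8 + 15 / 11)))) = 1264640000 / 1623699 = 778.86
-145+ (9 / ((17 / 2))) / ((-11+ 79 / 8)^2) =-22057 / 153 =-144.16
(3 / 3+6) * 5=35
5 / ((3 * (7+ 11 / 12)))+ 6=118 / 19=6.21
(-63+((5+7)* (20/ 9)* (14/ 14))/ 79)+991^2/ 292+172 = 240319793/ 69204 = 3472.63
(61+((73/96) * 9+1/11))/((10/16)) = 23913/220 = 108.70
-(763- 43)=-720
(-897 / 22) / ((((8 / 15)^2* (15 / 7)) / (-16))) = 94185 / 88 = 1070.28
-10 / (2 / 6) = -30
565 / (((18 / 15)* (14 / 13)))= 36725 / 84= 437.20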